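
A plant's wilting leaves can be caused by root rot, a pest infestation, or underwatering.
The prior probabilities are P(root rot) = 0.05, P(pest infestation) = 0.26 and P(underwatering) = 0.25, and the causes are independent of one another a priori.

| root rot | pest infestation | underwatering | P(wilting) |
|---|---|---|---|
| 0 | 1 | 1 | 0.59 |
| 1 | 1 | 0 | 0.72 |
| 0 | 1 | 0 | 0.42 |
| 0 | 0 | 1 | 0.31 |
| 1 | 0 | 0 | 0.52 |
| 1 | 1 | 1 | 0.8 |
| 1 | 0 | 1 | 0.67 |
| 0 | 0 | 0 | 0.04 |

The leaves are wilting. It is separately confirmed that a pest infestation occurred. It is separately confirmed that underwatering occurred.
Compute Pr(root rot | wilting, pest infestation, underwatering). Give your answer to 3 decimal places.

Sum P(wilting|·) weighted by the priors over both values of root rot:
  P(wilting | pest infestation, underwatering) = 0.59*0.95 + 0.8*0.05
        = 0.560500 + 0.040000 = 0.600500
Keeping only the root rot-present terms gives 0.040000, so
  P(root rot | wilting, pest infestation, underwatering) = 0.040000 / 0.600500 ≈ 0.067

Pr(root rot | wilting, pest infestation, underwatering) ≈ 0.067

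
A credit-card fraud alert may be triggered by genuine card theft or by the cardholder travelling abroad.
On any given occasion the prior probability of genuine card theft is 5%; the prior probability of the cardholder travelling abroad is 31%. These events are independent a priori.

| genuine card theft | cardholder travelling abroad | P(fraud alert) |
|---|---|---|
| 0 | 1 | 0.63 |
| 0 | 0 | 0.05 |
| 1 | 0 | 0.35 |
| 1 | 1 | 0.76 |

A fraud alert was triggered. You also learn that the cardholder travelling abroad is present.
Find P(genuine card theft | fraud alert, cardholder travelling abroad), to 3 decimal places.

Numerator (weight on configurations with genuine card theft): 0.76×0.05 = 0.038000
The normalizing constant is 0.63×0.95 + 0.76×0.05 = 0.636500
Posterior = 0.038000 / 0.636500 ≈ 0.060

P(genuine card theft | fraud alert, cardholder travelling abroad) ≈ 0.060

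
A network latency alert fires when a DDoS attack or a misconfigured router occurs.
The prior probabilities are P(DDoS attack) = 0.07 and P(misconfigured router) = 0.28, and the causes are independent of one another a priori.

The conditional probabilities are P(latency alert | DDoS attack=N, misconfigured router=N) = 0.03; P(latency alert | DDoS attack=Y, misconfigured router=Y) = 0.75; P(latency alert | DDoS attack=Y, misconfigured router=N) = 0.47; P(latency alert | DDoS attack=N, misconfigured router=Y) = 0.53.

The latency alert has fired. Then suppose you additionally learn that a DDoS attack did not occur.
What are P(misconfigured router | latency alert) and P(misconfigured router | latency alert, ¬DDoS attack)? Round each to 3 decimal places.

P(latency alert) = 0.03×0.93×0.72 + 0.53×0.93×0.28 + 0.47×0.07×0.72 + 0.75×0.07×0.28 = 0.020088 + 0.138012 + 0.023688 + 0.014700 = 0.196488
Restricting to configurations with misconfigured router present: 0.138012 + 0.014700 = 0.152712.
P(misconfigured router | latency alert) = 0.152712 / 0.196488 ≈ 0.777

Now condition on the additional information:
Weight on misconfigured router=true, given the evidence: 0.53*0.28 = 0.148400
The normalizing constant is 0.03*0.72 + 0.53*0.28 = 0.170000
Posterior = 0.148400 / 0.170000 ≈ 0.873

P(misconfigured router | latency alert) ≈ 0.777; P(misconfigured router | latency alert, ¬DDoS attack) ≈ 0.873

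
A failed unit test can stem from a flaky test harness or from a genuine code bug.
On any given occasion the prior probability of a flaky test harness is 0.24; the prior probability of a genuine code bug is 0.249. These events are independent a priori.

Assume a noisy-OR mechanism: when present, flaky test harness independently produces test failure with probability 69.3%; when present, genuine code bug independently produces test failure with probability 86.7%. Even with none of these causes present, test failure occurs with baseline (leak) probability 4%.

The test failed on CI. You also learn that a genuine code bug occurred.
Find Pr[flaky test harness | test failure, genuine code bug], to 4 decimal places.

Pr[flaky test harness | test failure, genuine code bug] ≈ 0.2581

Under noisy-OR, P(test failure | causes) = 1 − (1−0.04)·∏(1−qᵢ) over the active causes.
P(test failure | genuine code bug) = 0.87232*0.76 + 0.960802*0.24 = 0.662963 + 0.230592 = 0.893555
The flaky test harness-present share is 0.960802*0.24 = 0.230592.
P(flaky test harness | test failure, genuine code bug) = 0.230592 / 0.893555 ≈ 0.2581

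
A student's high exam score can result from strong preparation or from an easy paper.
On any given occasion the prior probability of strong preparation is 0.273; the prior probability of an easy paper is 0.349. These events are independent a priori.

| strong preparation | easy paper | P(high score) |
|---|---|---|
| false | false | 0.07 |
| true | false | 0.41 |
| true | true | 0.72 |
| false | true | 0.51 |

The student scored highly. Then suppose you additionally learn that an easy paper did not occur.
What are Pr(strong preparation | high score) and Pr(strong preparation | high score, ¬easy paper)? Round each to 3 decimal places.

Pr(strong preparation | high score) ≈ 0.465; Pr(strong preparation | high score, ¬easy paper) ≈ 0.687

Weight on strong preparation=true, given the evidence: 0.072866 + 0.068599 = 0.141465
The normalizing constant is 0.07·0.727·0.651 + 0.51·0.727·0.349 + 0.41·0.273·0.651 + 0.72·0.273·0.349 = 0.303993
P(strong preparation | high score) = 0.141465/0.303993 ≈ 0.465

With the extra evidence:
Enumerate both values of strong preparation and weight by the priors:
  P(high score | ¬easy paper) = 0.07·0.727 + 0.41·0.273
        = 0.050890 + 0.111930 = 0.162820
The terms with strong preparation present sum to 0.111930, so
  P(strong preparation | high score, ¬easy paper) = 0.111930 / 0.162820 ≈ 0.687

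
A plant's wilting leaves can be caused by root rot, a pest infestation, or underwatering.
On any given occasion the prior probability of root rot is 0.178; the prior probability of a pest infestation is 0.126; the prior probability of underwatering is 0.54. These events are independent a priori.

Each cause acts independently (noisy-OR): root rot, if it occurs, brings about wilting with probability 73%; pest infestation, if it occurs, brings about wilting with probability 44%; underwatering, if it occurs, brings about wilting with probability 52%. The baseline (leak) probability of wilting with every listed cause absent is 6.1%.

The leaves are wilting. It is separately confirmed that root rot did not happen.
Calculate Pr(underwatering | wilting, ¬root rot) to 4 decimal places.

Pr(underwatering | wilting, ¬root rot) ≈ 0.8564

Under noisy-OR, P(wilting | causes) = 1 − (1−0.061)·∏(1−qᵢ) over the active causes.
Enumerate the 4 (pest infestation, underwatering) configurations and weight by the priors:
  P(wilting | ¬root rot) = 0.061×0.874×0.46 + 0.54928×0.874×0.54 + 0.47416×0.126×0.46 + 0.747597×0.126×0.54
        = 0.024524 + 0.259238 + 0.027482 + 0.050866 = 0.362110
Configurations with underwatering contribute 0.310104, so
  P(underwatering | wilting, ¬root rot) = 0.310104 / 0.362110 ≈ 0.8564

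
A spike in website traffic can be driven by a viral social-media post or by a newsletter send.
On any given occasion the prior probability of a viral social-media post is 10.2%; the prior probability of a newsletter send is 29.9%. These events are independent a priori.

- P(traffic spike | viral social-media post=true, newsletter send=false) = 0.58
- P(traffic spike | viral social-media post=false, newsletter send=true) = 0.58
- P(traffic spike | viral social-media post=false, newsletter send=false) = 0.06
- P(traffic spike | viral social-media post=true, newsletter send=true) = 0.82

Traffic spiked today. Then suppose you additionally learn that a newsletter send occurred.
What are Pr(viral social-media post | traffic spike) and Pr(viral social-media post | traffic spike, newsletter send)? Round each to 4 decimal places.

Enumerate the 4 (viral social-media post, newsletter send) configurations and weight by the priors:
  P(traffic spike) = 0.06*0.898*0.701 + 0.58*0.898*0.299 + 0.58*0.102*0.701 + 0.82*0.102*0.299
        = 0.037770 + 0.155731 + 0.041471 + 0.025008 = 0.259980
Configurations with viral social-media post contribute 0.066479, so
  P(viral social-media post | traffic spike) = 0.066479 / 0.259980 ≈ 0.2557

With the extra evidence:
Enumerate both values of viral social-media post and weight by the priors:
  P(traffic spike | newsletter send) = 0.58×0.898 + 0.82×0.102
        = 0.520840 + 0.083640 = 0.604480
Keeping only the viral social-media post-present terms gives 0.083640, so
  P(viral social-media post | traffic spike, newsletter send) = 0.083640 / 0.604480 ≈ 0.1384

Pr(viral social-media post | traffic spike) ≈ 0.2557; Pr(viral social-media post | traffic spike, newsletter send) ≈ 0.1384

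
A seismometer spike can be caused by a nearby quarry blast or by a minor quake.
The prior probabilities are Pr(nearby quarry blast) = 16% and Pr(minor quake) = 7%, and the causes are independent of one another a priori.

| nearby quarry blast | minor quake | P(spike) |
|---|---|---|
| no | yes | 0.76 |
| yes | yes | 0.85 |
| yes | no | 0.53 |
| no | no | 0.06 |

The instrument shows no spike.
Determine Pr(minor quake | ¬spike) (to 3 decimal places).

Pr(minor quake | ¬spike) ≈ 0.019

Weight on minor quake=true, given the evidence: 0.014112 + 0.001680 = 0.015792
The normalizing constant is 0.94·0.84·0.93 + 0.24·0.84·0.07 + 0.47·0.16·0.93 + 0.15·0.16·0.07 = 0.820056
P(minor quake | ¬spike) = 0.015792/0.820056 ≈ 0.019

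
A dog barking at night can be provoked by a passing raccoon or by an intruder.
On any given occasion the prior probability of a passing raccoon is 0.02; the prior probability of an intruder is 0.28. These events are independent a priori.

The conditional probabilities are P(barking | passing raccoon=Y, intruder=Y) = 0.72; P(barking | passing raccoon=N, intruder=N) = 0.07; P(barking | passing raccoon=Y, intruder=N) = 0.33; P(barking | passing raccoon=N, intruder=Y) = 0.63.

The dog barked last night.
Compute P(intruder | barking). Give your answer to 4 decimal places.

Enumerate the 4 (passing raccoon, intruder) configurations and weight by the priors:
  P(barking) = 0.07*0.98*0.72 + 0.63*0.98*0.28 + 0.33*0.02*0.72 + 0.72*0.02*0.28
        = 0.049392 + 0.172872 + 0.004752 + 0.004032 = 0.231048
The terms with intruder present sum to 0.176904, so
  P(intruder | barking) = 0.176904 / 0.231048 ≈ 0.7657

P(intruder | barking) ≈ 0.7657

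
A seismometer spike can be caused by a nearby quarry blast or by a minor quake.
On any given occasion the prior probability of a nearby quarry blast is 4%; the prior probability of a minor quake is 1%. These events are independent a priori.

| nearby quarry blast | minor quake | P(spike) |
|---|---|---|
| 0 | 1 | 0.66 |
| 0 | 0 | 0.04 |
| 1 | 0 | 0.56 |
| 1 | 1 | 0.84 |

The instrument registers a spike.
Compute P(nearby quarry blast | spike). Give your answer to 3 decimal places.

P(nearby quarry blast | spike) ≈ 0.337

Numerator (weight on configurations with nearby quarry blast): 0.022176 + 0.000336 = 0.022512
Normalizer over all consistent configurations: 0.04×0.96×0.99 + 0.66×0.96×0.01 + 0.56×0.04×0.99 + 0.84×0.04×0.01 = 0.066864
Posterior = 0.022512 / 0.066864 ≈ 0.337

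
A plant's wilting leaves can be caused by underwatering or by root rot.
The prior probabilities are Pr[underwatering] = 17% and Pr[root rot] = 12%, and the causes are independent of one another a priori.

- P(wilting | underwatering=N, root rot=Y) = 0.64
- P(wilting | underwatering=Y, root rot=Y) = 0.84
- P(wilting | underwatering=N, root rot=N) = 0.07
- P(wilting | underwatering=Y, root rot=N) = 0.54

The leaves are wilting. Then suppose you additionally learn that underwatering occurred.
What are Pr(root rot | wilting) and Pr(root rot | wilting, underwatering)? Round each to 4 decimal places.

P(wilting) = 0.07·0.83·0.88 + 0.64·0.83·0.12 + 0.54·0.17·0.88 + 0.84·0.17·0.12 = 0.051128 + 0.063744 + 0.080784 + 0.017136 = 0.212792
Restricting to configurations with root rot present: 0.063744 + 0.017136 = 0.080880.
So P(root rot | wilting) = 0.080880/0.212792 ≈ 0.3801.

Now condition on the additional information:
P(wilting | underwatering) = 0.54×0.88 + 0.84×0.12 = 0.475200 + 0.100800 = 0.576000
The root rot-present share is 0.84×0.12 = 0.100800.
Hence the posterior is 0.100800/0.576000 ≈ 0.1750.
This is intercausal reasoning (explaining away): once underwatering accounts for the wilting, root rot becomes less likely.

Pr(root rot | wilting) ≈ 0.3801; Pr(root rot | wilting, underwatering) ≈ 0.1750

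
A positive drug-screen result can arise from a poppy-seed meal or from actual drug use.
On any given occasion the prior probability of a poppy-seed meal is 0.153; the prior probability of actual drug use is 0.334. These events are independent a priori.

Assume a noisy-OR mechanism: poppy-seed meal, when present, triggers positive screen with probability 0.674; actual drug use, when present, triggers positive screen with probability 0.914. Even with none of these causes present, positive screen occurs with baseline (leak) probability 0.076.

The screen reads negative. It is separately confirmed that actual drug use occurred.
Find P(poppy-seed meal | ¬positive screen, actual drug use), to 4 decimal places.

Under noisy-OR, P(positive screen | causes) = 1 − (1−0.076)·∏(1−qᵢ) over the active causes.
Numerator (weight on configurations with poppy-seed meal): 0.025905·0.153 = 0.003963
The normalizing constant is 0.079464·0.847 + 0.025905·0.153 = 0.071269
P(poppy-seed meal | ¬positive screen, actual drug use) = 0.003963/0.071269 ≈ 0.0556

P(poppy-seed meal | ¬positive screen, actual drug use) ≈ 0.0556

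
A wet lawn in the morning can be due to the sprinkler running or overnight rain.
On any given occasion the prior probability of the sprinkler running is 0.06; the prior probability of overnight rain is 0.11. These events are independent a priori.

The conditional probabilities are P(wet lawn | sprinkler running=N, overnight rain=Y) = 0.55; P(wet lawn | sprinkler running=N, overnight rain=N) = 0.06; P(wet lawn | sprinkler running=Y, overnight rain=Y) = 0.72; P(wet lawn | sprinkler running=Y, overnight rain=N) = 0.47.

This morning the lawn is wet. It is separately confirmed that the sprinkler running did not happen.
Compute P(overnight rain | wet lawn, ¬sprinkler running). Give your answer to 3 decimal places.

P(overnight rain | wet lawn, ¬sprinkler running) ≈ 0.531

For the numerator, keep only overnight rain=true terms: 0.55×0.11 = 0.060500
Denominator P(wet lawn | ¬sprinkler running): 0.06×0.89 + 0.55×0.11 = 0.113900
Posterior = 0.060500 / 0.113900 ≈ 0.531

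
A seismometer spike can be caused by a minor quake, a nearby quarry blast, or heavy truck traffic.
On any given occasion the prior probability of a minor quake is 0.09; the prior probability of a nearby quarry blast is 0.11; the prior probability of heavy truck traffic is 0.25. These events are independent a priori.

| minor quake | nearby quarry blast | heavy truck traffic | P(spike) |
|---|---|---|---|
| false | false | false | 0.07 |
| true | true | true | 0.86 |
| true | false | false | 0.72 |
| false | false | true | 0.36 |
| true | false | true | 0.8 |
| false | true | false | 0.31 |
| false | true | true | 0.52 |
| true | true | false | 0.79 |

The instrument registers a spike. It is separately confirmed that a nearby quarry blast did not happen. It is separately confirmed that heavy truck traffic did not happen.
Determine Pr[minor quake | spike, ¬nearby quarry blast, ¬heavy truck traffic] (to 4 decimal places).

Numerator (weight on configurations with minor quake): 0.72*0.09 = 0.064800
The normalizing constant is 0.07*0.91 + 0.72*0.09 = 0.128500
P(minor quake | spike, ¬nearby quarry blast, ¬heavy truck traffic) = 0.064800/0.128500 ≈ 0.5043

Pr[minor quake | spike, ¬nearby quarry blast, ¬heavy truck traffic] ≈ 0.5043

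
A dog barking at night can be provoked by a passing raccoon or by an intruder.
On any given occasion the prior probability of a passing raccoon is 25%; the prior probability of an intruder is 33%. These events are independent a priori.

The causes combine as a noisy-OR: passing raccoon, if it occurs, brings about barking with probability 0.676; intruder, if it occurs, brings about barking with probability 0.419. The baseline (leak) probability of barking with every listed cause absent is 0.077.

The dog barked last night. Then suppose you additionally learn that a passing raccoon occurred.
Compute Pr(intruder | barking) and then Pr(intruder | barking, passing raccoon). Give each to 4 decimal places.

Under noisy-OR, P(barking | causes) = 1 − (1−0.077)·∏(1−qᵢ) over the active causes.
P(barking) = 0.077·0.75·0.67 + 0.463737·0.75·0.33 + 0.700948·0.25·0.67 + 0.826251·0.25·0.33 = 0.038692 + 0.114775 + 0.117409 + 0.068166 = 0.339042
Restricting to configurations with intruder present: 0.114775 + 0.068166 = 0.182941.
So P(intruder | barking) = 0.182941/0.339042 ≈ 0.5396.

Now condition on the additional information:
P(barking | passing raccoon) = 0.700948·0.67 + 0.826251·0.33 = 0.469635 + 0.272663 = 0.742298
Restricting to configurations with intruder present: 0.826251·0.33 = 0.272663.
So P(intruder | barking, passing raccoon) = 0.272663/0.742298 ≈ 0.3673.
This is intercausal reasoning (explaining away): once passing raccoon accounts for the barking, intruder becomes less likely.

Pr(intruder | barking) ≈ 0.5396; Pr(intruder | barking, passing raccoon) ≈ 0.3673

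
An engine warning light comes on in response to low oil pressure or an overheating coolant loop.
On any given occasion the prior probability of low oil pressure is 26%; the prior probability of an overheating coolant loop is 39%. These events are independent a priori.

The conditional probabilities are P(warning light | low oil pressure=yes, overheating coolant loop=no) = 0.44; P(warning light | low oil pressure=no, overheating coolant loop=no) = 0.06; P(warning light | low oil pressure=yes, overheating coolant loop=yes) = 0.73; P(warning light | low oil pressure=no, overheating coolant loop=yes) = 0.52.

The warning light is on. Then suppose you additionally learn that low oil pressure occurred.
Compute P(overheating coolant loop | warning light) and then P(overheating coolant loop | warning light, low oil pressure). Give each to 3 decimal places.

P(overheating coolant loop | warning light) ≈ 0.698; P(overheating coolant loop | warning light, low oil pressure) ≈ 0.515

Weight on overheating coolant loop=true, given the evidence: 0.150072 + 0.074022 = 0.224094
The normalizing constant is 0.06*0.74*0.61 + 0.52*0.74*0.39 + 0.44*0.26*0.61 + 0.73*0.26*0.39 = 0.320962
P(overheating coolant loop | warning light) = 0.224094/0.320962 ≈ 0.698

Now also conditioning on low oil pressure=true:
Sum P(warning light|·) weighted by the priors over both values of overheating coolant loop:
  P(warning light | low oil pressure) = 0.44*0.61 + 0.73*0.39
        = 0.268400 + 0.284700 = 0.553100
Keeping only the overheating coolant loop-present terms gives 0.284700, so
  P(overheating coolant loop | warning light, low oil pressure) = 0.284700 / 0.553100 ≈ 0.515
The drop from 0.698 to 0.515 is the explaining-away (discounting) effect.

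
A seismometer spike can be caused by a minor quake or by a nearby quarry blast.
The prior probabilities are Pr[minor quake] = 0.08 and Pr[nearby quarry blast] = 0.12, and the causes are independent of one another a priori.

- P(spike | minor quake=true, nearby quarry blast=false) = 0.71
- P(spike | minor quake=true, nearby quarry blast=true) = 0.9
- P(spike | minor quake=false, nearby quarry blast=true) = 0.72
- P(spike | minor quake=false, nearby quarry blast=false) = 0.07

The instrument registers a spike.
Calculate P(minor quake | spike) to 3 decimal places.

P(minor quake | spike) ≈ 0.301

Enumerate the 4 (minor quake, nearby quarry blast) configurations and weight by the priors:
  P(spike) = 0.07×0.92×0.88 + 0.72×0.92×0.12 + 0.71×0.08×0.88 + 0.9×0.08×0.12
        = 0.056672 + 0.079488 + 0.049984 + 0.008640 = 0.194784
Configurations with minor quake contribute 0.058624, so
  P(minor quake | spike) = 0.058624 / 0.194784 ≈ 0.301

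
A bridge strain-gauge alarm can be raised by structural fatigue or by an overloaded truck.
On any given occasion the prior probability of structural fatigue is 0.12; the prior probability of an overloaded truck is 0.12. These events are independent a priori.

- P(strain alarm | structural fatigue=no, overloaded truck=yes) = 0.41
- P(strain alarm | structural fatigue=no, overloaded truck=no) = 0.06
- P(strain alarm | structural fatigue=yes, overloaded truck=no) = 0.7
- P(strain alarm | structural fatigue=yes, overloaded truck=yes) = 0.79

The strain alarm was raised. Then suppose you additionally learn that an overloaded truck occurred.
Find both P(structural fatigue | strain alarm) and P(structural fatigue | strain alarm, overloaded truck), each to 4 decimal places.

P(structural fatigue | strain alarm) ≈ 0.4872; P(structural fatigue | strain alarm, overloaded truck) ≈ 0.2081

Weight on structural fatigue=true, given the evidence: 0.073920 + 0.011376 = 0.085296
Denominator P(strain alarm): 0.06·0.88·0.88 + 0.41·0.88·0.12 + 0.7·0.12·0.88 + 0.79·0.12·0.12 = 0.175056
Posterior = 0.085296 / 0.175056 ≈ 0.4872

Now condition on the additional information:
Sum P(strain alarm|·) weighted by the priors over both values of structural fatigue:
  P(strain alarm | overloaded truck) = 0.41×0.88 + 0.79×0.12
        = 0.360800 + 0.094800 = 0.455600
Keeping only the structural fatigue-present terms gives 0.094800, so
  P(structural fatigue | strain alarm, overloaded truck) = 0.094800 / 0.455600 ≈ 0.2081
Conditioning on overloaded truck lowers the posterior on structural fatigue: the classic explaining-away effect in a common-effect structure.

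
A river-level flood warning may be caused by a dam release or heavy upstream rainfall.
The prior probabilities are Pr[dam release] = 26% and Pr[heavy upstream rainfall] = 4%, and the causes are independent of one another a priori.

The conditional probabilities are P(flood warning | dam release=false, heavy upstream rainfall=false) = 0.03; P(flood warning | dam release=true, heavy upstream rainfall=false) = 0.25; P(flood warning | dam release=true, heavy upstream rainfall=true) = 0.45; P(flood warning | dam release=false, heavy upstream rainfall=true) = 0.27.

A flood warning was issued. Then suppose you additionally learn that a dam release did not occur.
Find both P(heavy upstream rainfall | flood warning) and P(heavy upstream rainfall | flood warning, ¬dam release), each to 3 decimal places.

P(heavy upstream rainfall | flood warning) ≈ 0.131; P(heavy upstream rainfall | flood warning, ¬dam release) ≈ 0.273

P(flood warning) = 0.03·0.74·0.96 + 0.27·0.74·0.04 + 0.25·0.26·0.96 + 0.45·0.26·0.04 = 0.021312 + 0.007992 + 0.062400 + 0.004680 = 0.096384
The heavy upstream rainfall-present share is 0.007992 + 0.004680 = 0.012672.
So P(heavy upstream rainfall | flood warning) = 0.012672/0.096384 ≈ 0.131.

With the extra evidence:
Weight on heavy upstream rainfall=true, given the evidence: 0.27·0.04 = 0.010800
Denominator P(flood warning | ¬dam release): 0.03·0.96 + 0.27·0.04 = 0.039600
P(heavy upstream rainfall | flood warning, ¬dam release) = 0.010800/0.039600 ≈ 0.273
Ruling out dam release raises the posterior on heavy upstream rainfall — the flip side of explaining away.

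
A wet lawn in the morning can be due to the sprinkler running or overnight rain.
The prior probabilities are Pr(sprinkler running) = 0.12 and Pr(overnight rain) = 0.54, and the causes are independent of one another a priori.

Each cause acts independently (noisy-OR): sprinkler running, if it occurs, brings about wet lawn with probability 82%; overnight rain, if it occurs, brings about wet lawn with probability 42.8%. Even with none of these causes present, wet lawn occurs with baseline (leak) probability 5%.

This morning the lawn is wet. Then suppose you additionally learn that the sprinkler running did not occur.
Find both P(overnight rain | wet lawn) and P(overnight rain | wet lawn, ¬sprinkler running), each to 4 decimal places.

Under noisy-OR, P(wet lawn | causes) = 1 − (1−0.05)·∏(1−qᵢ) over the active causes.
P(wet lawn) = 0.05×0.88×0.46 + 0.4566×0.88×0.54 + 0.829×0.12×0.46 + 0.902188×0.12×0.54 = 0.020240 + 0.216976 + 0.045761 + 0.058462 = 0.341439
The overnight rain-present share is 0.216976 + 0.058462 = 0.275438.
P(overnight rain | wet lawn) = 0.275438 / 0.341439 ≈ 0.8067

With the extra evidence:
P(wet lawn | ¬sprinkler running) = 0.05×0.46 + 0.4566×0.54 = 0.023000 + 0.246564 = 0.269564
Restricting to configurations with overnight rain present: 0.4566×0.54 = 0.246564.
So P(overnight rain | wet lawn, ¬sprinkler running) = 0.246564/0.269564 ≈ 0.9147.

P(overnight rain | wet lawn) ≈ 0.8067; P(overnight rain | wet lawn, ¬sprinkler running) ≈ 0.9147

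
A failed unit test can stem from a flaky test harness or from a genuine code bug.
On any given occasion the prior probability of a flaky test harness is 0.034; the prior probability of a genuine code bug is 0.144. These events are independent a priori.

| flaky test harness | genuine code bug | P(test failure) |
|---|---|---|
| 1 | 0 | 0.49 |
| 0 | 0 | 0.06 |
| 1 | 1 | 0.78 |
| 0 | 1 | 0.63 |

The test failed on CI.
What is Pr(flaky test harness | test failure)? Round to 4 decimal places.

Pr(flaky test harness | test failure) ≈ 0.1164

For the numerator, keep only flaky test harness=true terms: 0.014261 + 0.003819 = 0.018080
The normalizing constant is 0.06×0.966×0.856 + 0.63×0.966×0.144 + 0.49×0.034×0.856 + 0.78×0.034×0.144 = 0.155330
Posterior = 0.018080 / 0.155330 ≈ 0.1164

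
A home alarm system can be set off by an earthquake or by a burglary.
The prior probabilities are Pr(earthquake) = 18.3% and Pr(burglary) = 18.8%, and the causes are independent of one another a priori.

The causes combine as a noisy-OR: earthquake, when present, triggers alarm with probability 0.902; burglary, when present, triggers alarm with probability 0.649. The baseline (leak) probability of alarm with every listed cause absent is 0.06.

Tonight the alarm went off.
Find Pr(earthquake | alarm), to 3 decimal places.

Pr(earthquake | alarm) ≈ 0.541

Under noisy-OR, P(alarm | causes) = 1 − (1−0.06)·∏(1−qᵢ) over the active causes.
Weight on earthquake=true, given the evidence: 0.134907 + 0.033292 = 0.168199
Denominator P(alarm): 0.06×0.817×0.812 + 0.67006×0.817×0.188 + 0.90788×0.183×0.812 + 0.967666×0.183×0.188 = 0.310922
P(earthquake | alarm) = 0.168199/0.310922 ≈ 0.541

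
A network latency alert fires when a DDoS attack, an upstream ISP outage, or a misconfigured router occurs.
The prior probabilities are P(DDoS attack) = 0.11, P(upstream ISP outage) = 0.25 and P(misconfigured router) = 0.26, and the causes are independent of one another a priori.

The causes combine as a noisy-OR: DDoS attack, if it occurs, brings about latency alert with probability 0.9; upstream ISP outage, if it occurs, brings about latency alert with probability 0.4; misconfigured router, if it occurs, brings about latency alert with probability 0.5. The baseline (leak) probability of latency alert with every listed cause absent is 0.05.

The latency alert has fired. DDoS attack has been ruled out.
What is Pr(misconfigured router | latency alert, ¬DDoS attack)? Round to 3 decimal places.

Pr(misconfigured router | latency alert, ¬DDoS attack) ≈ 0.581

Under noisy-OR, P(latency alert | causes) = 1 − (1−0.05)·∏(1−qᵢ) over the active causes.
Sum P(latency alert|·) weighted by the priors over the 4 (upstream ISP outage, misconfigured router) configurations:
  P(latency alert | ¬DDoS attack) = 0.05·0.75·0.74 + 0.525·0.75·0.26 + 0.43·0.25·0.74 + 0.715·0.25·0.26
        = 0.027750 + 0.102375 + 0.079550 + 0.046475 = 0.256150
The terms with misconfigured router present sum to 0.148850, so
  P(misconfigured router | latency alert, ¬DDoS attack) = 0.148850 / 0.256150 ≈ 0.581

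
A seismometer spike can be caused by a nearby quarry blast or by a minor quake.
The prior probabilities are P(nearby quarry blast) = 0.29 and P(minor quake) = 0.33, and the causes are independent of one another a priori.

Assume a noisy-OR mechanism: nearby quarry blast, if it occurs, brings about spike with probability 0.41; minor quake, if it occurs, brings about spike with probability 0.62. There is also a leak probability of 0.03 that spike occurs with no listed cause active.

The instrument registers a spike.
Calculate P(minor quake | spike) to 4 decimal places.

P(minor quake | spike) ≈ 0.6959

Under noisy-OR, P(spike | causes) = 1 − (1−0.03)·∏(1−qᵢ) over the active causes.
By total probability over the 4 (nearby quarry blast, minor quake) configurations:
  P(spike) = 0.03·0.71·0.67 + 0.6314·0.71·0.33 + 0.4277·0.29·0.67 + 0.782526·0.29·0.33
        = 0.014271 + 0.147937 + 0.083102 + 0.074888 = 0.320198
Configurations with minor quake contribute 0.222825, so
  P(minor quake | spike) = 0.222825 / 0.320198 ≈ 0.6959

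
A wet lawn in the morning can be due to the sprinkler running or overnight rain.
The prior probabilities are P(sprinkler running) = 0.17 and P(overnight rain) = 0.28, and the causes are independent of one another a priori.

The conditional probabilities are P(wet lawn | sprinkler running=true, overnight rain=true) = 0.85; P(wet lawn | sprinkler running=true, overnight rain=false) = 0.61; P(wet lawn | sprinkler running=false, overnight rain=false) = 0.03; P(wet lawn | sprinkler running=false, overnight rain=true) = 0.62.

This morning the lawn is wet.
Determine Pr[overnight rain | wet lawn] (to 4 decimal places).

Pr[overnight rain | wet lawn] ≈ 0.6659

Weight on overnight rain=true, given the evidence: 0.144088 + 0.040460 = 0.184548
Normalizer over all consistent configurations: 0.03*0.83*0.72 + 0.62*0.83*0.28 + 0.61*0.17*0.72 + 0.85*0.17*0.28 = 0.277140
Posterior = 0.184548 / 0.277140 ≈ 0.6659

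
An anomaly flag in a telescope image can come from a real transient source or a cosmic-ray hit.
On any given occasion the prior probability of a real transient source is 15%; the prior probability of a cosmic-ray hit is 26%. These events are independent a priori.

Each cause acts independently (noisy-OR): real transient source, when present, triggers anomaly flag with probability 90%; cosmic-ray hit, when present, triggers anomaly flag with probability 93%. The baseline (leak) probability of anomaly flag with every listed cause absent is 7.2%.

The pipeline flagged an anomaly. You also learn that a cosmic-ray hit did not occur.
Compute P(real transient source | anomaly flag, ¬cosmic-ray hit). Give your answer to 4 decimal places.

P(real transient source | anomaly flag, ¬cosmic-ray hit) ≈ 0.6898

Under noisy-OR, P(anomaly flag | causes) = 1 − (1−0.072)·∏(1−qᵢ) over the active causes.
Enumerate both values of real transient source and weight by the priors:
  P(anomaly flag | ¬cosmic-ray hit) = 0.072×0.85 + 0.9072×0.15
        = 0.061200 + 0.136080 = 0.197280
Configurations with real transient source contribute 0.136080, so
  P(real transient source | anomaly flag, ¬cosmic-ray hit) = 0.136080 / 0.197280 ≈ 0.6898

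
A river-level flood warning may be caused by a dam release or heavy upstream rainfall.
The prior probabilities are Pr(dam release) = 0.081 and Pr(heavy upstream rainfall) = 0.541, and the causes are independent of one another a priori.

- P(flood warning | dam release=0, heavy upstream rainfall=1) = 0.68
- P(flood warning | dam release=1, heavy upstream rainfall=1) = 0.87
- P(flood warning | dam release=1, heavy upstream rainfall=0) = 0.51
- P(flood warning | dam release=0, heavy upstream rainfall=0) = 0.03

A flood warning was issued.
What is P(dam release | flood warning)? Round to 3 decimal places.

P(dam release | flood warning) ≈ 0.140

Weight on dam release=true, given the evidence: 0.018961 + 0.038124 = 0.057085
Normalizer over all consistent configurations: 0.03×0.919×0.459 + 0.68×0.919×0.541 + 0.51×0.081×0.459 + 0.87×0.081×0.541 = 0.407822
P(dam release | flood warning) = 0.057085/0.407822 ≈ 0.140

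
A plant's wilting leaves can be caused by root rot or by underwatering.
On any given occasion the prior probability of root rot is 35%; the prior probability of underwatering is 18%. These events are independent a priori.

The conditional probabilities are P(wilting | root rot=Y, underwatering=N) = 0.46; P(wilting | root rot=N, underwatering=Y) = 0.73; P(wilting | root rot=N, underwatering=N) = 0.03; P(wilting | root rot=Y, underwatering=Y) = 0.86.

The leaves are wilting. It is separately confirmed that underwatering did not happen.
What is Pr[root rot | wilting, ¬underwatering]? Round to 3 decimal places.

Pr[root rot | wilting, ¬underwatering] ≈ 0.892

For the numerator, keep only root rot=true terms: 0.46×0.35 = 0.161000
Normalizer over all consistent configurations: 0.03×0.65 + 0.46×0.35 = 0.180500
P(root rot | wilting, ¬underwatering) = 0.161000/0.180500 ≈ 0.892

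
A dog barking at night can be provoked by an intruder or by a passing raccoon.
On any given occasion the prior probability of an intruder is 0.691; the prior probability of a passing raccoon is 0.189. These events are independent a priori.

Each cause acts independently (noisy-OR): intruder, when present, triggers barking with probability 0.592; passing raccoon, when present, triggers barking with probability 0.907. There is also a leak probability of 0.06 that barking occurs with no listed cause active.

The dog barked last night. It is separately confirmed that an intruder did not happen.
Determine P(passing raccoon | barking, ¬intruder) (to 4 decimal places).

P(passing raccoon | barking, ¬intruder) ≈ 0.7800

Under noisy-OR, P(barking | causes) = 1 − (1−0.06)·∏(1−qᵢ) over the active causes.
P(barking | ¬intruder) = 0.06·0.811 + 0.91258·0.189 = 0.048660 + 0.172478 = 0.221138
Of this, 0.172478 comes from 0.91258·0.189 (the passing raccoon=true cases).
Hence the posterior is 0.172478/0.221138 ≈ 0.7800.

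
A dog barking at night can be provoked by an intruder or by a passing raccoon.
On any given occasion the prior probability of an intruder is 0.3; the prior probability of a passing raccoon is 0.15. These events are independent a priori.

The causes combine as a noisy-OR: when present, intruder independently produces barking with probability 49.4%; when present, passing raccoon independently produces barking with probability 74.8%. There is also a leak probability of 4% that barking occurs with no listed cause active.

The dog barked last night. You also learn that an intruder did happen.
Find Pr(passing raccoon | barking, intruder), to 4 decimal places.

Pr(passing raccoon | barking, intruder) ≈ 0.2315

Under noisy-OR, P(barking | causes) = 1 − (1−0.04)·∏(1−qᵢ) over the active causes.
P(barking | intruder) = 0.51424·0.85 + 0.877588·0.15 = 0.437104 + 0.131638 = 0.568742
Restricting to configurations with passing raccoon present: 0.877588·0.15 = 0.131638.
So P(passing raccoon | barking, intruder) = 0.131638/0.568742 ≈ 0.2315.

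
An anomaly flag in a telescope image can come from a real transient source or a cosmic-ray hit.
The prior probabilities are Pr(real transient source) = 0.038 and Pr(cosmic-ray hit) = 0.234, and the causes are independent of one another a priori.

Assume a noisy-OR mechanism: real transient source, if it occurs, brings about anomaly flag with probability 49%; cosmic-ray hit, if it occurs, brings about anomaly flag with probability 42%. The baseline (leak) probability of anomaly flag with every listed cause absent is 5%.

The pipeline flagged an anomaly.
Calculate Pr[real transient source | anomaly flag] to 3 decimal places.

Under noisy-OR, P(anomaly flag | causes) = 1 − (1−0.05)·∏(1−qᵢ) over the active causes.
Enumerate the 4 (real transient source, cosmic-ray hit) configurations and weight by the priors:
  P(anomaly flag) = 0.05*0.962*0.766 + 0.449*0.962*0.234 + 0.5155*0.038*0.766 + 0.71899*0.038*0.234
        = 0.036845 + 0.101073 + 0.015005 + 0.006393 = 0.159316
The terms with real transient source present sum to 0.021398, so
  P(real transient source | anomaly flag) = 0.021398 / 0.159316 ≈ 0.134

Pr[real transient source | anomaly flag] ≈ 0.134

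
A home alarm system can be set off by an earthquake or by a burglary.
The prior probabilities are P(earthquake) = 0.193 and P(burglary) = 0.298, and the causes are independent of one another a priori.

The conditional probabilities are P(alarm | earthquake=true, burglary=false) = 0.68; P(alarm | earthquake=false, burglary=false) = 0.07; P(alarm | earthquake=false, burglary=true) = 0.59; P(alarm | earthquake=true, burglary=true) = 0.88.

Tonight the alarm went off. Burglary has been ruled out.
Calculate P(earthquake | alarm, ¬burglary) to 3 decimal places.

P(earthquake | alarm, ¬burglary) ≈ 0.699

P(alarm | ¬burglary) = 0.07*0.807 + 0.68*0.193 = 0.056490 + 0.131240 = 0.187730
Restricting to configurations with earthquake present: 0.68*0.193 = 0.131240.
P(earthquake | alarm, ¬burglary) = 0.131240 / 0.187730 ≈ 0.699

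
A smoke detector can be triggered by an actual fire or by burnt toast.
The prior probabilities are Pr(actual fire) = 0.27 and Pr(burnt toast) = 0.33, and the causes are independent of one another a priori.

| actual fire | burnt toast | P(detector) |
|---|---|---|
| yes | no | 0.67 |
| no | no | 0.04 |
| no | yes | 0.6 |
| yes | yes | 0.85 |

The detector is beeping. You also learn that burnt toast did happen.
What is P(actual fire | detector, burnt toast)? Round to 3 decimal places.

Numerator (weight on configurations with actual fire): 0.85×0.27 = 0.229500
Denominator P(detector | burnt toast): 0.6×0.73 + 0.85×0.27 = 0.667500
P(actual fire | detector, burnt toast) = 0.229500/0.667500 ≈ 0.344

P(actual fire | detector, burnt toast) ≈ 0.344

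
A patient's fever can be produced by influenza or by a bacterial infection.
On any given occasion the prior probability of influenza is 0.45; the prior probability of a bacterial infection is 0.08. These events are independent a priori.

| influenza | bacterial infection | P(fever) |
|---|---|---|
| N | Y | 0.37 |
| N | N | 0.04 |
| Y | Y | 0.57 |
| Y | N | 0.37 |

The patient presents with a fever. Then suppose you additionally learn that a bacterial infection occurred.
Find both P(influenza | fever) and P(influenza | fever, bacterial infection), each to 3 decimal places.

P(influenza | fever) ≈ 0.826; P(influenza | fever, bacterial infection) ≈ 0.558

P(fever) = 0.04*0.55*0.92 + 0.37*0.55*0.08 + 0.37*0.45*0.92 + 0.57*0.45*0.08 = 0.020240 + 0.016280 + 0.153180 + 0.020520 = 0.210220
Restricting to configurations with influenza present: 0.153180 + 0.020520 = 0.173700.
P(influenza | fever) = 0.173700 / 0.210220 ≈ 0.826

Now condition on the additional information:
Weight on influenza=true, given the evidence: 0.57·0.45 = 0.256500
Denominator P(fever | bacterial infection): 0.37·0.55 + 0.57·0.45 = 0.460000
Posterior = 0.256500 / 0.460000 ≈ 0.558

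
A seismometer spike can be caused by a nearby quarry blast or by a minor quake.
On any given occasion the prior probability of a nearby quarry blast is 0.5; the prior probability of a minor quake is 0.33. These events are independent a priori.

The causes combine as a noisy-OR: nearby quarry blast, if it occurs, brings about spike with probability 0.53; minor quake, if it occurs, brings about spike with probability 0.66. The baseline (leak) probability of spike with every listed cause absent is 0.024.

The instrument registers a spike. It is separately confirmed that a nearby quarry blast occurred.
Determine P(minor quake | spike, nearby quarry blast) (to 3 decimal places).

Under noisy-OR, P(spike | causes) = 1 − (1−0.024)·∏(1−qᵢ) over the active causes.
P(spike | nearby quarry blast) = 0.54128·0.67 + 0.844035·0.33 = 0.362658 + 0.278532 = 0.641190
The minor quake-present share is 0.844035·0.33 = 0.278532.
P(minor quake | spike, nearby quarry blast) = 0.278532 / 0.641190 ≈ 0.434

P(minor quake | spike, nearby quarry blast) ≈ 0.434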